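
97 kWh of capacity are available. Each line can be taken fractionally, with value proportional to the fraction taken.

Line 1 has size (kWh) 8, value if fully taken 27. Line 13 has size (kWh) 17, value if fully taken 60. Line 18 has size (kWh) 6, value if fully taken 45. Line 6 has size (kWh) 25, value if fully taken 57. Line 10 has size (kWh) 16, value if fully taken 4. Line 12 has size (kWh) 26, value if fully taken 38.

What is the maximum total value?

Best value per unit of size first: Line 18 45/6≈7.5, Line 13 60/17≈3.53, Line 1 27/8≈3.38, Line 6 57/25≈2.28, Line 12 38/26≈1.46, Line 10 4/16≈0.25.
Line 18: take in full, 6 kWh for value 45 → 91 left.
All 17 kWh of Line 13 fit (value 60) → 74 remain.
Line 1: take in full, 8 kWh for value 27 → 66 left.
All 25 kWh of Line 6 fit (value 57) → 41 remain.
Take all of Line 12 (26 kWh, value 38) → 15 kWh left.
15 kWh left: a 15/16 share of Line 10 gives 4×15/16 = 3.75.
Total value = 230.75.

230.75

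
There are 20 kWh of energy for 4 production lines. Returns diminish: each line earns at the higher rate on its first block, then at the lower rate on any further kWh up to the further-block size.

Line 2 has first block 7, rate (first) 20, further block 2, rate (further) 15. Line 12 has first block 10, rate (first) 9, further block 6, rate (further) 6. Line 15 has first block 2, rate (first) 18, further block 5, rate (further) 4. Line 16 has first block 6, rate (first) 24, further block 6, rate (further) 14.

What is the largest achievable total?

392

Treat each block as its own option and order by rate: Line 16/tier1 24 > Line 2/tier1 20 > Line 15/tier1 18 > Line 2/tier2 15 > Line 16/tier2 14 > Line 12/tier1 9 > Line 12/tier2 6 > Line 15/tier2 4.
Line 16 tier1 at 24: fill all 6 → 14 left.
Line 2/tier1 (20): +7 → 7 left.
Line 15 tier1 at 18: fill all 2 → 5 left.
Line 2 tier2 at 15: fill all 2 → 3 left.
Line 16/tier2: +3 of 6 at 14; pool empty.
Total = 24×6 + 20×7 + 18×2 + 15×2 + 14×3 = 392.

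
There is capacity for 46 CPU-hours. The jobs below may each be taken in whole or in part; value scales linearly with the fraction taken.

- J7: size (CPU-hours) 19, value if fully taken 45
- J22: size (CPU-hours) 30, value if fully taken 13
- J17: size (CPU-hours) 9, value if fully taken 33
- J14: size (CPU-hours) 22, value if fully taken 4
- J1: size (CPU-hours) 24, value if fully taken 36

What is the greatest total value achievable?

105

Best value per unit of size first: J17 33/9≈3.67, J7 45/19≈2.37, J1 36/24≈1.5, J22 13/30≈0.433, J14 4/22≈0.182.
J17: take in full, 9 CPU-hours for value 33 → 37 left.
Take all of J7 (19 CPU-hours, value 45) → 18 CPU-hours left.
18 CPU-hours left: a 18/24 share of J1 gives 36×18/24 = 27.
Total value = 105.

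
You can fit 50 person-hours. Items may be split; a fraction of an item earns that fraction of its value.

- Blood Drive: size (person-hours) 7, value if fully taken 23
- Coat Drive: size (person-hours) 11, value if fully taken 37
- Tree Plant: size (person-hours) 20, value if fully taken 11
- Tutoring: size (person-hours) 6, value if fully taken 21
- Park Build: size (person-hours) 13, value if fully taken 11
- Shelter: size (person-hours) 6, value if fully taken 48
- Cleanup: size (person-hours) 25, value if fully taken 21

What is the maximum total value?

Rank by value-to-size ratio: Shelter 48/6≈8, Tutoring 21/6≈3.5, Coat Drive 37/11≈3.36, Blood Drive 23/7≈3.29, Park Build 11/13≈0.846, Cleanup 21/25≈0.84, Tree Plant 11/20≈0.55.
Shelter: take in full, 6 person-hours for value 48 — 44 left.
Take all of Tutoring (6 person-hours, value 21) — 38 person-hours left.
Coat Drive: take in full, 11 person-hours for value 37 — 27 left.
All 7 person-hours of Blood Drive fit (value 23) — 20 remain.
Take all of Park Build (13 person-hours, value 11) — 7 person-hours left.
Fill the last 7 person-hours with part of Cleanup: 7/25 of it earns 5.88.
Total value = 145.88.

145.88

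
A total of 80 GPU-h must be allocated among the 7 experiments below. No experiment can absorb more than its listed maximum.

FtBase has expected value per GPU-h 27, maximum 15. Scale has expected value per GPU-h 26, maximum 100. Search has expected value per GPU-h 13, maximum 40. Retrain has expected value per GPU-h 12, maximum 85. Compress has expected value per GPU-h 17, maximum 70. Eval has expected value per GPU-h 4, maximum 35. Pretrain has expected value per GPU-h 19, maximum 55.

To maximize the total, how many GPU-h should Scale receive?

Order the experiments by expected value per GPU-h: FtBase 27 > Scale 26 > Pretrain 19 > Compress 17 > Search 13 > Retrain 12 > Eval 4.
Give FtBase 15 to hit its cap of 15 — 65 left.
Scale has room for 100 but only 65 remain, so it gets 65.

65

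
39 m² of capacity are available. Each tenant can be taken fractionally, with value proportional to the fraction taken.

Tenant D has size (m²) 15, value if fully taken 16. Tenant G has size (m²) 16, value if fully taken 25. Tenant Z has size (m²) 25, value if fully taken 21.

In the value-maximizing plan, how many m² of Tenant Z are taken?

8

Rank by value-to-size ratio: Tenant G 25/16≈1.56, Tenant D 16/15≈1.07, Tenant Z 21/25≈0.84.
Tenant G: take in full, 16 m² for value 25 ; 23 left.
Take all of Tenant D (15 m², value 16) ; 8 m² left.
8 m² left: a 8/25 share of Tenant Z gives 21×8/25 = 6.72.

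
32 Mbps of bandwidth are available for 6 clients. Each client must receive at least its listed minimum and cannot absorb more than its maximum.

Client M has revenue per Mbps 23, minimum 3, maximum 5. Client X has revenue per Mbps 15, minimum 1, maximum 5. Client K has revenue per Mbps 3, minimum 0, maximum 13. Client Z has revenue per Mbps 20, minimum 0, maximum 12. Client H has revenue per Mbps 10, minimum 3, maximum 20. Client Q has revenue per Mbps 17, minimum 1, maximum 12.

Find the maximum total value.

587

Meeting every minimum uses 3+1+0+0+3+1 = 8 Mbps, leaving 24.
Order the clients by revenue per Mbps: Client M 23 > Client Z 20 > Client Q 17 > Client X 15 > Client H 10 > Client K 3.
Give Client M 2 more to hit its cap of 5 ; 22 left.
Client Z takes 12 more to reach its cap of 12 ; 10 left.
Only 10 left; Client Q takes them to reach 11.
Total = 23×5 + 15×1 + 20×12 + 10×3 + 17×11 = 587.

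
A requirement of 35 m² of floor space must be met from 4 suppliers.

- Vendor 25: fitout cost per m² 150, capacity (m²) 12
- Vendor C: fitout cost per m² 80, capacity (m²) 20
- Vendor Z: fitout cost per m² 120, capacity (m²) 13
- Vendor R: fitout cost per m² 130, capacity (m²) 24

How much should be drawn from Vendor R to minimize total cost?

Fill from the cheapest supplier first.
Vendor C at 80: take all 20 m² — 15 still needed.
Take 13 from Vendor Z at 120 — need 2 more.
Vendor R at 130: take 2 of its 24 — requirement met.
Vendor 25: unused.

2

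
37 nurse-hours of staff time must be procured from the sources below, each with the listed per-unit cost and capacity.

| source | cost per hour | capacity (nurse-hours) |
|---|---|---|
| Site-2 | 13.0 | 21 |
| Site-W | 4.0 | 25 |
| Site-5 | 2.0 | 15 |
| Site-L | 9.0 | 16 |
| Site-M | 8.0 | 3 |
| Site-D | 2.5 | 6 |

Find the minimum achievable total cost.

109

Use sources in increasing cost order.
Take 15 from Site-5 at 2.0 — need 22 more.
Site-D at 2.5: take all 6 nurse-hours — 16 still needed.
Site-W (4.0): take the remaining 16 — done.
Site-M, Site-L, Site-2: unused.
Cost = 15×2.0 + 6×2.5 + 16×4.0 = 109.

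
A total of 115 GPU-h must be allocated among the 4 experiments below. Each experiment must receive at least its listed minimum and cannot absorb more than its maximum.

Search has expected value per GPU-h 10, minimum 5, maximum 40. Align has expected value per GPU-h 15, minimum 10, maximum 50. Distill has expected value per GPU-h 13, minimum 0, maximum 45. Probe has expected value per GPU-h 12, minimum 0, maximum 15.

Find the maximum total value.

Meeting every minimum uses 5+10+0+0 = 15 GPU-h, leaving 100.
Order the experiments by expected value per GPU-h: Align 15 > Distill 13 > Probe 12 > Search 10.
Align takes 40 more to reach its cap of 50 — 60 left.
Give Distill 45 more to hit its cap of 45 — 15 left.
Probe: +15 to 15 (cap) — 0 left.
Total = 10×5 + 15×50 + 13×45 + 12×15 = 1565.

1565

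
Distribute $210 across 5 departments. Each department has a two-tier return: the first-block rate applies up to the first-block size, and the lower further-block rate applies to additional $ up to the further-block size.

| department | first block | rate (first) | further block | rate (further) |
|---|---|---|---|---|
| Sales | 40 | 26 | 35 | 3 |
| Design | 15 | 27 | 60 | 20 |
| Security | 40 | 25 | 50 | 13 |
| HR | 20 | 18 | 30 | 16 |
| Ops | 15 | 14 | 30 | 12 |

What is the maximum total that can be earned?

4555

Rank every tier by rate: Design/tier1 27 > Sales/tier1 26 > Security/tier1 25 > Design/tier2 20 > HR/tier1 18 > HR/tier2 16 > Ops/tier1 14 > Security/tier2 13 > Ops/tier2 12 > Sales/tier2 3.
Design tier1 at 27: fill all 15 ; 195 left.
Fill Sales tier1 block (40 at 26) ; 155 left.
Fill Security tier1 block (40 at 25) ; 115 left.
Fill Design tier2 block (60 at 20) ; 55 left.
HR/tier1 (18): +20 ; 35 left.
HR tier2 at 16: fill all 30 ; 5 left.
Ops tier1 at 14: only 5 left, fill 5.
Total = 27×15 + 26×40 + 25×40 + 20×60 + 18×20 + 16×30 + 14×5 = 4555.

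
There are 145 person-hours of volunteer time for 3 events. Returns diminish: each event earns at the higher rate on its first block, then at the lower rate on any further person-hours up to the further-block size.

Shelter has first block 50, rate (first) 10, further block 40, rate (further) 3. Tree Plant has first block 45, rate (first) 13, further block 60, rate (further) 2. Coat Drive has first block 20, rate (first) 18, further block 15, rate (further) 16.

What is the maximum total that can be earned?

1730

Treat each block as its own option and order by rate: Coat Drive/first 18 > Coat Drive/second 16 > Tree Plant/first 13 > Shelter/first 10 > Shelter/second 3 > Tree Plant/second 2.
Fill Coat Drive first block (20 at 18) — 125 left.
Coat Drive/second (16): +15 — 110 left.
Fill Tree Plant first block (45 at 13) — 65 left.
Fill Shelter first block (50 at 10) — 15 left.
Shelter second at 3: only 15 left, fill 15.
Total = 18×20 + 16×15 + 13×45 + 10×50 + 3×15 = 1730.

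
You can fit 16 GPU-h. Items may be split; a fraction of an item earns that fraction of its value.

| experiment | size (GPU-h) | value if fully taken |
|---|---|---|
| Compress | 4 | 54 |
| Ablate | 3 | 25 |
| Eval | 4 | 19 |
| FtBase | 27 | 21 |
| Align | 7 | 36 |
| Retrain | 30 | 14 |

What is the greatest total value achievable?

124.5

Rank by value-to-size ratio: Compress 54/4≈13.5, Ablate 25/3≈8.33, Align 36/7≈5.14, Eval 19/4≈4.75, FtBase 21/27≈0.778, Retrain 14/30≈0.467.
Take all of Compress (4 GPU-h, value 54) → 12 GPU-h left.
Ablate: take in full, 3 GPU-h for value 25 → 9 left.
All 7 GPU-h of Align fit (value 36) → 2 remain.
2 GPU-h left: a 2/4 share of Eval gives 19×2/4 = 9.5.
Total value = 124.5.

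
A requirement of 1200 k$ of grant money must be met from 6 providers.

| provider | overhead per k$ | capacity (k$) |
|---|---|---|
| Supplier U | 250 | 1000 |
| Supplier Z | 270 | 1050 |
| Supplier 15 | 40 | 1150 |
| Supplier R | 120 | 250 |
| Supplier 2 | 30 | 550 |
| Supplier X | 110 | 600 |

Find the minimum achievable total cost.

Fill from the cheapest provider first.
Take 550 from Supplier 2 at 30 ; need 650 more.
Supplier 15 (40): take the remaining 650 ; done.
Supplier X, Supplier R, Supplier U, Supplier Z: unused.
Cost = 550×30 + 650×40 = 42500.

42500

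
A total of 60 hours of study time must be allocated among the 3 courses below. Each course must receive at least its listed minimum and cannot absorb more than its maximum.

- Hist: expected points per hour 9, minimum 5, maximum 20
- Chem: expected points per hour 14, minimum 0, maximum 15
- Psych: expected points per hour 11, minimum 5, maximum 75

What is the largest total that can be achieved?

Meeting every minimum uses 5+0+5 = 10 hours, leaving 50.
Rank by expected points per hour: Chem 14 > Psych 11 > Hist 9.
Give Chem 15 more to hit its cap of 15 ; 35 left.
Only 35 left; Psych takes them to reach 40.
Total = 9×5 + 14×15 + 11×40 = 695.

695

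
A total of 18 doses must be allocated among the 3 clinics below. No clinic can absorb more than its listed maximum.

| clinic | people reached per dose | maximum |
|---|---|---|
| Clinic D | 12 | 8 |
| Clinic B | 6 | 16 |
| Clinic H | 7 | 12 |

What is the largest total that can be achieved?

Rank by people reached per dose: Clinic D 12 > Clinic H 7 > Clinic B 6.
Clinic D: +8 to 8 (cap) ; 10 left.
Only 10 left; Clinic H takes them to reach 10.
Total = 12×8 + 7×10 = 166.

166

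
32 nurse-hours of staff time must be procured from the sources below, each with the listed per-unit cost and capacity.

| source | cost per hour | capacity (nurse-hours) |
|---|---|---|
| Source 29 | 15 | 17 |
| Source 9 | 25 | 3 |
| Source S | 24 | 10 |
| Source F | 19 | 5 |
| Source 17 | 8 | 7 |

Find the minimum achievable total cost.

478

Use sources in increasing cost order.
Source 17 at 8: take all 7 nurse-hours — 25 still needed.
Source 29 at 15: take all 17 nurse-hours — 8 still needed.
Source F at 19: take all 5 nurse-hours — 3 still needed.
Source S (24): take the remaining 3 — done.
Source 9: unused.
Cost = 7×8 + 17×15 + 5×19 + 3×24 = 478.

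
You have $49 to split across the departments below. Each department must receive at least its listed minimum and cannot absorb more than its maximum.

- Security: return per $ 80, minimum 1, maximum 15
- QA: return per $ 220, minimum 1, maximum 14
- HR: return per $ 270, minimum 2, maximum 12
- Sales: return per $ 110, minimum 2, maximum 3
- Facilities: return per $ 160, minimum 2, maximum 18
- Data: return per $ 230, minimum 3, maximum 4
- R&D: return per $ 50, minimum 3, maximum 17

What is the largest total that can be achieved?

Meeting every minimum uses 1+1+2+2+2+3+3 = 14 $, leaving 35.
Highest return per $ first: HR 270 > Data 230 > QA 220 > Facilities 160 > Sales 110 > Security 80 > R&D 50.
HR takes 10 more to reach its cap of 12 — 25 left.
Give Data 1 more to hit its cap of 4 — 24 left.
Give QA 13 more to hit its cap of 14 — 11 left.
Only 11 left; Facilities takes them to reach 13.
Total = 80×1 + 220×14 + 270×12 + 110×2 + 160×13 + 230×4 + 50×3 = 9770.

9770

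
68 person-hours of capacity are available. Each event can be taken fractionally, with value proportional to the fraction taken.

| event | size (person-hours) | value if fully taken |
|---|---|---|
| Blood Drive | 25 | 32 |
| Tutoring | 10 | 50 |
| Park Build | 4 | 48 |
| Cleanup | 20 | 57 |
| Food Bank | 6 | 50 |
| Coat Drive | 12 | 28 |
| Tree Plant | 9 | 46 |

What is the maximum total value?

Rank by value-to-size ratio: Park Build 48/4≈12, Food Bank 50/6≈8.33, Tree Plant 46/9≈5.11, Tutoring 50/10≈5, Cleanup 57/20≈2.85, Coat Drive 28/12≈2.33, Blood Drive 32/25≈1.28.
Park Build: take in full, 4 person-hours for value 48 — 64 left.
Take all of Food Bank (6 person-hours, value 50) — 58 person-hours left.
All 9 person-hours of Tree Plant fit (value 46) — 49 remain.
All 10 person-hours of Tutoring fit (value 50) — 39 remain.
Take all of Cleanup (20 person-hours, value 57) — 19 person-hours left.
Coat Drive: take in full, 12 person-hours for value 28 — 7 left.
Only 7 person-hours remain; take 7/25 of Blood Drive for value 32×7/25 = 8.96.
Total value = 287.96.

287.96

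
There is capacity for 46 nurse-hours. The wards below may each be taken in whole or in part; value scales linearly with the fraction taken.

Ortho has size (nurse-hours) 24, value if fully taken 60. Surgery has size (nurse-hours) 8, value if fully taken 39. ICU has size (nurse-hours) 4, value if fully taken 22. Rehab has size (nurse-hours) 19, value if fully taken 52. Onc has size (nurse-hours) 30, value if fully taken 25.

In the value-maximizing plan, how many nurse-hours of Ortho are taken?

Rank by value-to-size ratio: ICU 22/4≈5.5, Surgery 39/8≈4.88, Rehab 52/19≈2.74, Ortho 60/24≈2.5, Onc 25/30≈0.833.
All 4 nurse-hours of ICU fit (value 22) ; 42 remain.
All 8 nurse-hours of Surgery fit (value 39) ; 34 remain.
Take all of Rehab (19 nurse-hours, value 52) ; 15 nurse-hours left.
Only 15 nurse-hours remain; take 15/24 of Ortho for value 60×15/24 = 37.5.

15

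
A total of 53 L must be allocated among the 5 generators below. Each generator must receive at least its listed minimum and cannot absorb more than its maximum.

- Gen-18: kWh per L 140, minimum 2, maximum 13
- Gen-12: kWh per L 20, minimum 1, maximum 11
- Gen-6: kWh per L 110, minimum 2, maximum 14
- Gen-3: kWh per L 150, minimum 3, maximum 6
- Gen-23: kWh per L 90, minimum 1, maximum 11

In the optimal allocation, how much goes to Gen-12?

Meeting every minimum uses 2+1+2+3+1 = 9 L, leaving 44.
Highest kWh per L first: Gen-3 150 > Gen-18 140 > Gen-6 110 > Gen-23 90 > Gen-12 20.
Give Gen-3 3 more to hit its cap of 6 → 41 left.
Give Gen-18 11 more to hit its cap of 13 → 30 left.
Gen-6: +12 to 14 (cap) → 18 left.
Give Gen-23 10 more to hit its cap of 11 → 8 left.
Gen-12: +8 (room for 10) → 9. Pool exhausted.

9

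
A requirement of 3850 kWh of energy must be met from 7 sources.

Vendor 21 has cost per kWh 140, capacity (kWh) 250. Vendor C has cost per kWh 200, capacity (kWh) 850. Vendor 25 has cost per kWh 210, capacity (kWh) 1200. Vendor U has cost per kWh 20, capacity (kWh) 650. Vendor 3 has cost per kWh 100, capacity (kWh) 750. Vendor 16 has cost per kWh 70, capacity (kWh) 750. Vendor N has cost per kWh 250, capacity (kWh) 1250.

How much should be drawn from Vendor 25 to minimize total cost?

600

Cheapest first:
Vendor U at 20: take all 650 kWh → 3200 still needed.
Take 750 from Vendor 16 at 70 → need 2450 more.
Take 750 from Vendor 3 at 100 → need 1700 more.
Vendor 21 at 140: take all 250 kWh → 1450 still needed.
Vendor C at 200: take all 850 kWh → 600 still needed.
Take 600 from Vendor 25 at 210 to finish.
Vendor N: unused.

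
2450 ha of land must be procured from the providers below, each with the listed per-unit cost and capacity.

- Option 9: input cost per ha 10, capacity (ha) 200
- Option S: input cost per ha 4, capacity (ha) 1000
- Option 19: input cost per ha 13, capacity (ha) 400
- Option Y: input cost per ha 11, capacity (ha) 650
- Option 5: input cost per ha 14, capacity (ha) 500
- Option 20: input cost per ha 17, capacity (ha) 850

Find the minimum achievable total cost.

Cheapest first:
Option S at 4: take all 1000 ha — 1450 still needed.
Take 200 from Option 9 at 10 — need 1250 more.
Option Y at 11: take all 650 ha — 600 still needed.
Option 19 at 13: take all 400 ha — 200 still needed.
Option 5 (14): take the remaining 200 — done.
Option 20: unused.
Cost = 1000×4 + 200×10 + 650×11 + 400×13 + 200×14 = 21150.

21150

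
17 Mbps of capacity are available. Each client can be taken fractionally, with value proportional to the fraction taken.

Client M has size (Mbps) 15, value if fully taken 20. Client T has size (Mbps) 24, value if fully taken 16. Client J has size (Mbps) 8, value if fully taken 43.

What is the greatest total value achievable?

Best value per unit of size first: Client J 43/8≈5.38, Client M 20/15≈1.33, Client T 16/24≈0.667.
All 8 Mbps of Client J fit (value 43) ; 9 remain.
9 Mbps left: a 9/15 share of Client M gives 20×9/15 = 12.
Total value = 55.

55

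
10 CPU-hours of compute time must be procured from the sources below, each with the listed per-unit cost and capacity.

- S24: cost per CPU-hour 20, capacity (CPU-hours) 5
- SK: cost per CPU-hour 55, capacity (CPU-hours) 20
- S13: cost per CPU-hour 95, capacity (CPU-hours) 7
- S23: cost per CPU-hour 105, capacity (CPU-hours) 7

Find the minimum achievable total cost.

Cheapest first:
S24 (20): use full 5 — 5 CPU-hours to go.
SK (55): take the remaining 5 — done.
S13, S23: unused.
Cost = 5×20 + 5×55 = 375.

375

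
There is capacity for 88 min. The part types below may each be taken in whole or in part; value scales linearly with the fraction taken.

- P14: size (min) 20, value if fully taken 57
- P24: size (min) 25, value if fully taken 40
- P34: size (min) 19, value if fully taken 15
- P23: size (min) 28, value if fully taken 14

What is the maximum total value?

124

Rank by value-to-size ratio: P14 57/20≈2.85, P24 40/25≈1.6, P34 15/19≈0.789, P23 14/28≈0.5.
P14: take in full, 20 min for value 57 — 68 left.
Take all of P24 (25 min, value 40) — 43 min left.
All 19 min of P34 fit (value 15) — 24 remain.
Fill the last 24 min with part of P23: 24/28 of it earns 12.
Total value = 124.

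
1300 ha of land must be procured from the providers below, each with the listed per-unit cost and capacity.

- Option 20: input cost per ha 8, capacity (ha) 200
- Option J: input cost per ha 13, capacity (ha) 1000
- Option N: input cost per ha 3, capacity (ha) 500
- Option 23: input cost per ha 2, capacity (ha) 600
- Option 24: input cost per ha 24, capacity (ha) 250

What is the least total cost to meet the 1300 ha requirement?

Fill from the cheapest provider first.
Take 600 from Option 23 at 2 → need 700 more.
Option N (3): use full 500 → 200 ha to go.
Take 200 from Option 20 at 8 → need 0 more.
Option J, Option 24: unused.
Cost = 600×2 + 500×3 + 200×8 = 4300.

4300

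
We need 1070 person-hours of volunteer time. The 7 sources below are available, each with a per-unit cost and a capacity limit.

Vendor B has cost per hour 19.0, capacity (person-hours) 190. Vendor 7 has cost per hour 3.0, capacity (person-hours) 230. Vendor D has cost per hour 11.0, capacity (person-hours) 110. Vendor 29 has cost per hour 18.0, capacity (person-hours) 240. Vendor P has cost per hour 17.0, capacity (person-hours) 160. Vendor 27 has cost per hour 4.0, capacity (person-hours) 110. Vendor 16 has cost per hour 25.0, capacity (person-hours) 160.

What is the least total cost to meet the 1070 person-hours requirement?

13740

Use sources in increasing cost order.
Vendor 7 at 3.0: take all 230 person-hours → 840 still needed.
Vendor 27 at 4.0: take all 110 person-hours → 730 still needed.
Vendor D (11.0): use full 110 → 620 person-hours to go.
Take 160 from Vendor P at 17.0 → need 460 more.
Vendor 29 at 18.0: take all 240 person-hours → 220 still needed.
Vendor B at 19.0: take all 190 person-hours → 30 still needed.
Take 30 from Vendor 16 at 25.0 to finish.
Cost = 230×3.0 + 110×4.0 + 110×11.0 + 160×17.0 + 240×18.0 + 190×19.0 + 30×25.0 = 13740.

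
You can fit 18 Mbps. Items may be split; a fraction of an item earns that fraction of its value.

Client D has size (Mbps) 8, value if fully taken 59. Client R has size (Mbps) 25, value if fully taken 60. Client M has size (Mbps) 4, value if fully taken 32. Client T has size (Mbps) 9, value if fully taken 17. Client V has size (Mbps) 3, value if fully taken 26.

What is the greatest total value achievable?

124.2

Rank by value-to-size ratio: Client V 26/3≈8.67, Client M 32/4≈8, Client D 59/8≈7.38, Client R 60/25≈2.4, Client T 17/9≈1.89.
Client V: take in full, 3 Mbps for value 26 — 15 left.
Take all of Client M (4 Mbps, value 32) — 11 Mbps left.
Client D: take in full, 8 Mbps for value 59 — 3 left.
3 Mbps left: a 3/25 share of Client R gives 60×3/25 = 7.2.
Total value = 124.2.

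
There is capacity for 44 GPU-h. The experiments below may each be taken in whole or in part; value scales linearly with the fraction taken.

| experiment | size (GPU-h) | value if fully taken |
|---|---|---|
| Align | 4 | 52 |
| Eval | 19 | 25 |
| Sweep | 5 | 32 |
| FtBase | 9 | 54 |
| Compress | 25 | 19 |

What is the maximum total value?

168.32

Sort by value density: Align 52/4≈13, Sweep 32/5≈6.4, FtBase 54/9≈6, Eval 25/19≈1.32, Compress 19/25≈0.76.
All 4 GPU-h of Align fit (value 52) → 40 remain.
Take all of Sweep (5 GPU-h, value 32) → 35 GPU-h left.
Take all of FtBase (9 GPU-h, value 54) → 26 GPU-h left.
Eval: take in full, 19 GPU-h for value 25 → 7 left.
7 GPU-h left: a 7/25 share of Compress gives 19×7/25 = 5.32.
Total value = 168.32.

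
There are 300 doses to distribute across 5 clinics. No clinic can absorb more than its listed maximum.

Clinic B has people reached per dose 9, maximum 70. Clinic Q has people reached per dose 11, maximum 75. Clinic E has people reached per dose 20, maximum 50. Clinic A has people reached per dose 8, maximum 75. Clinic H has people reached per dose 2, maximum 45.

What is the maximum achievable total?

Highest people reached per dose first: Clinic E 20 > Clinic Q 11 > Clinic B 9 > Clinic A 8 > Clinic H 2.
Give Clinic E 50 to hit its cap of 50 — 250 left.
Clinic Q: +75 to 75 (cap) — 175 left.
Give Clinic B 70 to hit its cap of 70 — 105 left.
Give Clinic A 75 to hit its cap of 75 — 30 left.
Clinic H has room for 45 but only 30 remain, so it gets 30.
Total = 9×70 + 11×75 + 20×50 + 8×75 + 2×30 = 3115.

3115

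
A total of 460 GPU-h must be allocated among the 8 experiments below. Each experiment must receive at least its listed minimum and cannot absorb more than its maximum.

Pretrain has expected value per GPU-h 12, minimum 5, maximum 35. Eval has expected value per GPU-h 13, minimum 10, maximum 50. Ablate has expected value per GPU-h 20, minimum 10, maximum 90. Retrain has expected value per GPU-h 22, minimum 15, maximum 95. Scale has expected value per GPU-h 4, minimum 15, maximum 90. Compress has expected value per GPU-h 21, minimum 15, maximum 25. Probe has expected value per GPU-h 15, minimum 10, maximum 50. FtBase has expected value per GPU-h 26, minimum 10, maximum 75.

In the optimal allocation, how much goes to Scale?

40

Meeting every minimum uses 5+10+10+15+15+15+10+10 = 90 GPU-h, leaving 370.
Highest expected value per GPU-h first: FtBase 26 > Retrain 22 > Compress 21 > Ablate 20 > Probe 15 > Eval 13 > Pretrain 12 > Scale 4.
FtBase: +65 to 75 (cap) ; 305 left.
Retrain: +80 to 95 (cap) ; 225 left.
Give Compress 10 more to hit its cap of 25 ; 215 left.
Ablate: +80 to 90 (cap) ; 135 left.
Give Probe 40 more to hit its cap of 50 ; 95 left.
Eval: +40 to 50 (cap) ; 55 left.
Give Pretrain 30 more to hit its cap of 35 ; 25 left.
Scale has room for 75 more but only 25 remain, so it gets 40.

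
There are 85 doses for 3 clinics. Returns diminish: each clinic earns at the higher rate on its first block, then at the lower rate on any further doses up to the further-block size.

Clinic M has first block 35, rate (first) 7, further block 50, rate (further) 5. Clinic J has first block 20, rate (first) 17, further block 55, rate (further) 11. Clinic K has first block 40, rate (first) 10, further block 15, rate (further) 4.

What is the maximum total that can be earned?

Rank every tier by rate: Clinic J/first 17 > Clinic J/second 11 > Clinic K/first 10 > Clinic M/first 7 > Clinic M/second 5 > Clinic K/second 4.
Clinic J/first (17): +20 — 65 left.
Fill Clinic J second block (55 at 11) — 10 left.
Clinic K/first: +10 of 40 at 10; pool empty.
Total = 17×20 + 11×55 + 10×10 = 1045.

1045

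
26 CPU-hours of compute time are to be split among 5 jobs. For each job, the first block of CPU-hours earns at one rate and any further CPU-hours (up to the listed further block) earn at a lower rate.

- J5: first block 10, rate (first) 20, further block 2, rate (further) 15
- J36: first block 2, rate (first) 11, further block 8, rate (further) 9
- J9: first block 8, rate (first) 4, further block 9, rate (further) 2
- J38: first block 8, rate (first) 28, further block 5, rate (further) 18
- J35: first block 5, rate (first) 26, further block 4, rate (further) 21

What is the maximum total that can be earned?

Rank every tier by rate: J38/first 28 > J35/first 26 > J35/second 21 > J5/first 20 > J38/second 18 > J5/second 15 > J36/first 11 > J36/second 9 > J9/first 4 > J9/second 2.
Fill J38 first block (8 at 28) → 18 left.
J35 first at 26: fill all 5 → 13 left.
J35 second at 21: fill all 4 → 9 left.
J5 first at 20: only 9 left, fill 9.
Total = 28×8 + 26×5 + 21×4 + 20×9 = 618.

618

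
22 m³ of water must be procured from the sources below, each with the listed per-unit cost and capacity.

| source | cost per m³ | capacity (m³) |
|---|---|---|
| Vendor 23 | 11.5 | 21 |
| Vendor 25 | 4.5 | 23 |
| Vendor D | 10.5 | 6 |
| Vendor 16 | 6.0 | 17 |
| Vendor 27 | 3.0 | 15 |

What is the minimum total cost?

76.5

Use sources in increasing cost order.
Take 15 from Vendor 27 at 3.0 ; need 7 more.
Vendor 25 at 4.5: take 7 of its 23 ; requirement met.
Vendor 16, Vendor D, Vendor 23: unused.
Cost = 15×3.0 + 7×4.5 = 76.5.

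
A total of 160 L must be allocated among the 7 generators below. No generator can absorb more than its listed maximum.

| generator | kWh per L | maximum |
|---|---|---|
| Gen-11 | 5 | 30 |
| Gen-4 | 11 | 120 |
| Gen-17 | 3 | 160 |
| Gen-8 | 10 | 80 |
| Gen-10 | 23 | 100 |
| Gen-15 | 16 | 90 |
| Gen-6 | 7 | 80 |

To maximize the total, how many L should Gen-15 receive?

60

Rank by kWh per L: Gen-10 23 > Gen-15 16 > Gen-4 11 > Gen-8 10 > Gen-6 7 > Gen-11 5 > Gen-17 3.
Gen-10 takes 100 to reach its cap of 100 ; 60 left.
Gen-15: +60 (room for 90) → 60. Pool exhausted.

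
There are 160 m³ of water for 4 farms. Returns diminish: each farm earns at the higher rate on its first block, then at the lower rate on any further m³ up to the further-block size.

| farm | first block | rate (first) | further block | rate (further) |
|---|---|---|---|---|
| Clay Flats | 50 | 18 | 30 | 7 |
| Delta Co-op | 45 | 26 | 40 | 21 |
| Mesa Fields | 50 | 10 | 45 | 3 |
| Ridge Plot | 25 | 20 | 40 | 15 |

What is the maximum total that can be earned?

3410

Treat each block as its own option and order by rate: Delta Co-op/first 26 > Delta Co-op/second 21 > Ridge Plot/first 20 > Clay Flats/first 18 > Ridge Plot/second 15 > Mesa Fields/first 10 > Clay Flats/second 7 > Mesa Fields/second 3.
Delta Co-op first at 26: fill all 45 → 115 left.
Delta Co-op second at 21: fill all 40 → 75 left.
Ridge Plot first at 20: fill all 25 → 50 left.
Clay Flats first at 18: fill all 50 → 0 left.
Total = 26×45 + 21×40 + 20×25 + 18×50 = 3410.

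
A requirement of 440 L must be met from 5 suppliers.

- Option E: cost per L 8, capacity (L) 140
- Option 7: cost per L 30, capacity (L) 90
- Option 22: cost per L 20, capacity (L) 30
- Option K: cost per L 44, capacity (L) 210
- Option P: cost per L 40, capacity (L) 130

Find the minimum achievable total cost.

Fill from the cheapest supplier first.
Option E at 8: take all 140 L → 300 still needed.
Take 30 from Option 22 at 20 → need 270 more.
Take 90 from Option 7 at 30 → need 180 more.
Take 130 from Option P at 40 → need 50 more.
Take 50 from Option K at 44 to finish.
Cost = 140×8 + 30×20 + 90×30 + 130×40 + 50×44 = 11820.

11820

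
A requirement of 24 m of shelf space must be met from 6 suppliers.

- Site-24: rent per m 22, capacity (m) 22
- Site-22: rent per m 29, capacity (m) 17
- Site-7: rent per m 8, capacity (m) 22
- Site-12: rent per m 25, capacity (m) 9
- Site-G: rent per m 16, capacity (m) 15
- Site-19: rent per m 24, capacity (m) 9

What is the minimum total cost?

208

Cheapest first:
Take 22 from Site-7 at 8 → need 2 more.
Take 2 from Site-G at 16 to finish.
Site-24, Site-19, Site-12, Site-22: unused.
Cost = 22×8 + 2×16 = 208.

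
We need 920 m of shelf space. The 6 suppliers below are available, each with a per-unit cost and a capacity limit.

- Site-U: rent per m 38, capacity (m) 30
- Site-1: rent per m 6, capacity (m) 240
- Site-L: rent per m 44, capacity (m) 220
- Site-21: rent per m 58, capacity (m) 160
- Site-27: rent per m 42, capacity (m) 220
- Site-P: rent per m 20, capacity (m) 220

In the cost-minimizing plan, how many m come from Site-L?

210

Use suppliers in increasing cost order.
Site-1 at 6: take all 240 m — 680 still needed.
Site-P (20): use full 220 — 460 m to go.
Site-U (38): use full 30 — 430 m to go.
Take 220 from Site-27 at 42 — need 210 more.
Take 210 from Site-L at 44 to finish.
Site-21: unused.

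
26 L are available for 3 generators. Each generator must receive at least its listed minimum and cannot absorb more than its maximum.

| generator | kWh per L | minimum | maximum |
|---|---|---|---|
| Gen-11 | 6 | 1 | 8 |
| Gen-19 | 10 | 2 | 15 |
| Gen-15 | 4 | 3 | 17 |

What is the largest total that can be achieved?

210

Meeting every minimum uses 1+2+3 = 6 L, leaving 20.
Highest kWh per L first: Gen-19 10 > Gen-11 6 > Gen-15 4.
Gen-19 takes 13 more to reach its cap of 15 → 7 left.
Gen-11 takes 7 more to reach its cap of 8 → 0 left.
Total = 6×8 + 10×15 + 4×3 = 210.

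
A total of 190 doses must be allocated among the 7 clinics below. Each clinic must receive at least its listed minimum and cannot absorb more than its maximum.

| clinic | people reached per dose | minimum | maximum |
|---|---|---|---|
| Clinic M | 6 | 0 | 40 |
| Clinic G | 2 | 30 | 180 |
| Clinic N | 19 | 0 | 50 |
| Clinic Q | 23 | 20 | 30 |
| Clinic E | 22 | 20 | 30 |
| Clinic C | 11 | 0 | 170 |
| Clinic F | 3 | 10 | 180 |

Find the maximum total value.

Meeting every minimum uses 0+30+0+20+20+0+10 = 80 doses, leaving 110.
Order the clinics by people reached per dose: Clinic Q 23 > Clinic E 22 > Clinic N 19 > Clinic C 11 > Clinic M 6 > Clinic F 3 > Clinic G 2.
Give Clinic Q 10 more to hit its cap of 30 ; 100 left.
Clinic E takes 10 more to reach its cap of 30 ; 90 left.
Clinic N: +50 to 50 (cap) ; 40 left.
Clinic C: +40 (room for 170) → 40. Pool exhausted.
Total = 2×30 + 19×50 + 23×30 + 22×30 + 11×40 + 3×10 = 2830.

2830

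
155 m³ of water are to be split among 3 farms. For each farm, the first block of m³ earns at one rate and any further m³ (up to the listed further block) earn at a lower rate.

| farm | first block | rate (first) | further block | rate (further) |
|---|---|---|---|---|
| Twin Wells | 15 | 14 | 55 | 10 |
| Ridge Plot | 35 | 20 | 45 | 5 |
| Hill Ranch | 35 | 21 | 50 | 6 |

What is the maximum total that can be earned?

2285

Order all 6 blocks by rate: Hill Ranch/T1 21 > Ridge Plot/T1 20 > Twin Wells/T1 14 > Twin Wells/T2 10 > Hill Ranch/T2 6 > Ridge Plot/T2 5.
Hill Ranch T1 at 21: fill all 35 → 120 left.
Ridge Plot/T1 (20): +35 → 85 left.
Twin Wells/T1 (14): +15 → 70 left.
Twin Wells T2 at 10: fill all 55 → 15 left.
Hill Ranch T2 at 6: only 15 left, fill 15.
Total = 21×35 + 20×35 + 14×15 + 10×55 + 6×15 = 2285.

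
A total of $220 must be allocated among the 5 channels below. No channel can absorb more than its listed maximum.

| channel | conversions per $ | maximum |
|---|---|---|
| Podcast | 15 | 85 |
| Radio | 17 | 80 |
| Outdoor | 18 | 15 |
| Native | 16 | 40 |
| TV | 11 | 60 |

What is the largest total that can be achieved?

Highest conversions per $ first: Outdoor 18 > Radio 17 > Native 16 > Podcast 15 > TV 11.
Give Outdoor 15 to hit its cap of 15 ; 205 left.
Radio: +80 to 80 (cap) ; 125 left.
Give Native 40 to hit its cap of 40 ; 85 left.
Podcast: +85 to 85 (cap) ; 0 left.
Total = 15×85 + 17×80 + 18×15 + 16×40 = 3545.

3545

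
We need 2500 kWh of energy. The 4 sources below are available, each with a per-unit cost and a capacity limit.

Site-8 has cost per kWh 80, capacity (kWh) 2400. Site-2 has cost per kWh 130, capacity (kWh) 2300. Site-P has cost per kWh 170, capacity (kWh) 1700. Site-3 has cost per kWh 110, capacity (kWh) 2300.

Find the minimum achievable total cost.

Fill from the cheapest source first.
Take 2400 from Site-8 at 80 — need 100 more.
Site-3 (110): take the remaining 100 — done.
Site-2, Site-P: unused.
Cost = 2400×80 + 100×110 = 203000.

203000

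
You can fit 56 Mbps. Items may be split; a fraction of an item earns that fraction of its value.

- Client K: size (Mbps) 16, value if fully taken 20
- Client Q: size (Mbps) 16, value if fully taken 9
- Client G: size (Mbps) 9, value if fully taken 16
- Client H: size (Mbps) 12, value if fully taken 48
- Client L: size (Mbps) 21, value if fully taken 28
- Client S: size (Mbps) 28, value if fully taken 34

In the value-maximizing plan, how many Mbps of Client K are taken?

Rank by value-to-size ratio: Client H 48/12≈4, Client G 16/9≈1.78, Client L 28/21≈1.33, Client K 20/16≈1.25, Client S 34/28≈1.21, Client Q 9/16≈0.562.
All 12 Mbps of Client H fit (value 48) → 44 remain.
Take all of Client G (9 Mbps, value 16) → 35 Mbps left.
Take all of Client L (21 Mbps, value 28) → 14 Mbps left.
Fill the last 14 Mbps with part of Client K: 14/16 of it earns 17.5.

14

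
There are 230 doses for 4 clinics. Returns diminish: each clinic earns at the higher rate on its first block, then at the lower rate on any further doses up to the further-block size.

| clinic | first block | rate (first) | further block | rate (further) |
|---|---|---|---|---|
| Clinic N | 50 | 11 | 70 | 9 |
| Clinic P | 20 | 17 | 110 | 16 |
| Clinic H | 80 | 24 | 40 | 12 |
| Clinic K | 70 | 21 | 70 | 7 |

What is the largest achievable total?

Order all 8 blocks by rate: Clinic H/tier1 24 > Clinic K/tier1 21 > Clinic P/tier1 17 > Clinic P/tier2 16 > Clinic H/tier2 12 > Clinic N/tier1 11 > Clinic N/tier2 9 > Clinic K/tier2 7.
Clinic H tier1 at 24: fill all 80 ; 150 left.
Clinic K/tier1 (21): +70 ; 80 left.
Fill Clinic P tier1 block (20 at 17) ; 60 left.
Clinic P/tier2: +60 of 110 at 16; pool empty.
Total = 24×80 + 21×70 + 17×20 + 16×60 = 4690.

4690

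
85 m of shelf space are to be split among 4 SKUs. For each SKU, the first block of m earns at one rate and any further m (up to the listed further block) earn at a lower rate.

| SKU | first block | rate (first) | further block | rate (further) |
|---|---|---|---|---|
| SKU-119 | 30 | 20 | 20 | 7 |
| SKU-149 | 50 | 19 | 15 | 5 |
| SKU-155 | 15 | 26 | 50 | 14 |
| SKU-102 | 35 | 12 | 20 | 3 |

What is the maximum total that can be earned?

Order all 8 blocks by rate: SKU-155/T1 26 > SKU-119/T1 20 > SKU-149/T1 19 > SKU-155/T2 14 > SKU-102/T1 12 > SKU-119/T2 7 > SKU-149/T2 5 > SKU-102/T2 3.
Fill SKU-155 T1 block (15 at 26) → 70 left.
SKU-119 T1 at 20: fill all 30 → 40 left.
SKU-149/T1: +40 of 50 at 19; pool empty.
Total = 26×15 + 20×30 + 19×40 = 1750.

1750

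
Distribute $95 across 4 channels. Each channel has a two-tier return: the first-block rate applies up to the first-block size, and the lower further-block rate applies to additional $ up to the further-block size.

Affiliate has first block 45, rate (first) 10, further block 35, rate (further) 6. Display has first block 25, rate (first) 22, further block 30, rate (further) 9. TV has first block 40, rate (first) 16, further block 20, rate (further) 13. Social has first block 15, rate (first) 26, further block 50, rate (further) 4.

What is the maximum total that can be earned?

Order all 8 blocks by rate: Social/T1 26 > Display/T1 22 > TV/T1 16 > TV/T2 13 > Affiliate/T1 10 > Display/T2 9 > Affiliate/T2 6 > Social/T2 4.
Social T1 at 26: fill all 15 → 80 left.
Fill Display T1 block (25 at 22) → 55 left.
TV T1 at 16: fill all 40 → 15 left.
TV T2 at 13: only 15 left, fill 15.
Total = 26×15 + 22×25 + 16×40 + 13×15 = 1775.

1775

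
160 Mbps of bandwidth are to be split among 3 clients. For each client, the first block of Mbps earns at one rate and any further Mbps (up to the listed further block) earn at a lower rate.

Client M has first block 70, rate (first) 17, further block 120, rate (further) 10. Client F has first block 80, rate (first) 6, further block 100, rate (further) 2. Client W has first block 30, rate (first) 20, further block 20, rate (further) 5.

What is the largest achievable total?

Order all 6 blocks by rate: Client W/tier1 20 > Client M/tier1 17 > Client M/tier2 10 > Client F/tier1 6 > Client W/tier2 5 > Client F/tier2 2.
Client W tier1 at 20: fill all 30 ; 130 left.
Fill Client M tier1 block (70 at 17) ; 60 left.
60 remain; put them into Client M tier2 at 10.
Total = 20×30 + 17×70 + 10×60 = 2390.

2390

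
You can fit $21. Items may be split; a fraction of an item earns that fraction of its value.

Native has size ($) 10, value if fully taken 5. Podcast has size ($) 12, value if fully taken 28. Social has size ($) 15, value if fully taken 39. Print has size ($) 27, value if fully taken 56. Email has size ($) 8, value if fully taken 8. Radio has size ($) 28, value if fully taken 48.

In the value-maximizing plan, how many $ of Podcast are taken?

Rank by value-to-size ratio: Social 39/15≈2.6, Podcast 28/12≈2.33, Print 56/27≈2.07, Radio 48/28≈1.71, Email 8/8≈1, Native 5/10≈0.5.
All 15 $ of Social fit (value 39) → 6 remain.
Fill the last 6 $ with part of Podcast: 6/12 of it earns 14.

6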